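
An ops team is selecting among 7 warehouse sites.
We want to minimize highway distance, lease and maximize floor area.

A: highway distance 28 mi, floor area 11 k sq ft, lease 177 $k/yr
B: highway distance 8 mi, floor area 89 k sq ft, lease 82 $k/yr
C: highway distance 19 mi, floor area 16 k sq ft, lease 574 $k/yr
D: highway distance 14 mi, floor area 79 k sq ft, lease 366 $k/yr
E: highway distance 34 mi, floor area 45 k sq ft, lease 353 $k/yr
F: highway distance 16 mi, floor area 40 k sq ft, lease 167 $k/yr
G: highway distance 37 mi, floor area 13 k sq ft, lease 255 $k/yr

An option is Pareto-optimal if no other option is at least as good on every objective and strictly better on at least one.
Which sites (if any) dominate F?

B: highway distance 8≤16, floor area 89≥40, lease 82≤167 — dominates F.
Others (A, C, D, E, G) are each worse than F on at least one objective.

B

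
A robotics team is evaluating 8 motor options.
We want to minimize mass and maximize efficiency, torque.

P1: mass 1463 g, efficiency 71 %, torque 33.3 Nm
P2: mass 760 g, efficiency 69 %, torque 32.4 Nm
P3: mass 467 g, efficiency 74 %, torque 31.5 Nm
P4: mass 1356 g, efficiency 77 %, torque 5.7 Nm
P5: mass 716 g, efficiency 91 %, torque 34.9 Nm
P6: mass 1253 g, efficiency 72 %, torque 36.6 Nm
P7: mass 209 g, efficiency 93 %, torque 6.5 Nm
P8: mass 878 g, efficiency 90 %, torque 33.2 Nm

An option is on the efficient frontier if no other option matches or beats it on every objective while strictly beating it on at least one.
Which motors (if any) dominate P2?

P5

P5: mass 716≤760, efficiency 91≥69, torque 34.9≥32.4 — dominates P2.
Others (P1, P3, P4, P6, P7, P8) are each worse than P2 on at least one objective.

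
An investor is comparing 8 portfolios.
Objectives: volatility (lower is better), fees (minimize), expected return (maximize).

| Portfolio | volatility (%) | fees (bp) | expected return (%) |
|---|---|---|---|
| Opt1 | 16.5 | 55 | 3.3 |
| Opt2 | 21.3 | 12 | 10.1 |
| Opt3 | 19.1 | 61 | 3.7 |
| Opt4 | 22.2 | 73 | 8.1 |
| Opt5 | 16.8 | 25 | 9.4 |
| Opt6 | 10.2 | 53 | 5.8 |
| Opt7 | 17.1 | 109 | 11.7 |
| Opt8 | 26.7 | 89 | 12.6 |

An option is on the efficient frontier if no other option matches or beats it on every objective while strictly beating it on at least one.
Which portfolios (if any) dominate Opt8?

Opt1: worse on expected return (3.3 vs 12.6).
Opt2: worse on expected return (10.1 vs 12.6).
Opt3: worse on expected return (3.7 vs 12.6).
Opt4: worse on expected return (8.1 vs 12.6).
Opt5: worse on expected return (9.4 vs 12.6).
Opt6: worse on expected return (5.8 vs 12.6).
Opt7: worse on fees (109 vs 89).
No option dominates Opt8.

none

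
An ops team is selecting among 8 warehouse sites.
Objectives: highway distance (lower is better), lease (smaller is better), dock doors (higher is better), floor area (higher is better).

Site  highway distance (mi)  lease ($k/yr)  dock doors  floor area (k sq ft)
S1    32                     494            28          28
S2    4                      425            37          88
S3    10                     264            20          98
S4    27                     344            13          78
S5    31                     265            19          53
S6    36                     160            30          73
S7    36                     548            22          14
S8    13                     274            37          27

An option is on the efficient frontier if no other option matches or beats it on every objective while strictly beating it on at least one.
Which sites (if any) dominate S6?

none

S1: worse on lease (494 vs 160).
S2: worse on lease (425 vs 160).
S3: worse on lease (264 vs 160).
S4: worse on lease (344 vs 160).
S5: worse on lease (265 vs 160).
S7: worse on lease (548 vs 160).
S8: worse on lease (274 vs 160).
No option dominates S6.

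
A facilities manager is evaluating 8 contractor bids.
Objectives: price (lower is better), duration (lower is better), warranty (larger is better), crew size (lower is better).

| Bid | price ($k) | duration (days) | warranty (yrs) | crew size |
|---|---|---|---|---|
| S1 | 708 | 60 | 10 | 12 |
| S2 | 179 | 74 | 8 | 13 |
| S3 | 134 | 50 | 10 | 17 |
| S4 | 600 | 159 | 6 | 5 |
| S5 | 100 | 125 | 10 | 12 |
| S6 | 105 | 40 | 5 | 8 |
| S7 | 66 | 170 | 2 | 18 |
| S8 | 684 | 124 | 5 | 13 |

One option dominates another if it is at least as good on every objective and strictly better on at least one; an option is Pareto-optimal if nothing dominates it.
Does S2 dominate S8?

S2 vs S8: price 179≤684, duration 74≤124, warranty 8≥5, crew size 13≤13 — S2 is at least as good on every objective with at least one strict improvement.

Yes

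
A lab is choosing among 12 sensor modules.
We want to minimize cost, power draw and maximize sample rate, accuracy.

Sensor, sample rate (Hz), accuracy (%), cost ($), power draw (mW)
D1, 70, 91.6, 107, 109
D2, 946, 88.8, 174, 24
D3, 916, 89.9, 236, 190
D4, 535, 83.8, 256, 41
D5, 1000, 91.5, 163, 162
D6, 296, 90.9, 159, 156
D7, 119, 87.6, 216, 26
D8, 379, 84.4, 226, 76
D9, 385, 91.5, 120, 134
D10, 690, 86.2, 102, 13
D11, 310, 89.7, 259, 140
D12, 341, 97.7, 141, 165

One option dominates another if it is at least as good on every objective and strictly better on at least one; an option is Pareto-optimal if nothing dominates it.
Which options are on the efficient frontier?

D1: not dominated.
D2: not dominated.
D3: dominated by D5 (sample rate 1000≥916, accuracy 91.5≥89.9, cost 163≤236, power draw 162≤190).
D4: dominated by D2 (sample rate 946≥535, accuracy 88.8≥83.8, cost 174≤256, power draw 24≤41).
D5: not dominated (best sample rate).
D6: dominated by D9 (sample rate 385≥296, accuracy 91.5≥90.9, cost 120≤159, power draw 134≤156).
D7: dominated by D2 (sample rate 946≥119, accuracy 88.8≥87.6, cost 174≤216, power draw 24≤26).
D8: dominated by D2 (sample rate 946≥379, accuracy 88.8≥84.4, cost 174≤226, power draw 24≤76).
D9: not dominated.
D10: not dominated (best cost).
D11: dominated by D9 (sample rate 385≥310, accuracy 91.5≥89.7, cost 120≤259, power draw 134≤140).
D12: not dominated (best accuracy).

D1, D2, D5, D9, D10, D12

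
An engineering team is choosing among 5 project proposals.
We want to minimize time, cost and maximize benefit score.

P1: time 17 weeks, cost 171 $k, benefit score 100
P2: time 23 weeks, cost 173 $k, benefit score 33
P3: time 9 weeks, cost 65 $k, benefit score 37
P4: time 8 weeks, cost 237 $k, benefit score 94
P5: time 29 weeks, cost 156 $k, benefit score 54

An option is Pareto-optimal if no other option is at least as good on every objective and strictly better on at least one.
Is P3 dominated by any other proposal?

P1: worse on time (17 vs 9).
P2: worse on time (23 vs 9).
P4: worse on cost (237 vs 65).
P5: worse on time (29 vs 9).
No option is at least as good as P3 on every objective and strictly better on one.

No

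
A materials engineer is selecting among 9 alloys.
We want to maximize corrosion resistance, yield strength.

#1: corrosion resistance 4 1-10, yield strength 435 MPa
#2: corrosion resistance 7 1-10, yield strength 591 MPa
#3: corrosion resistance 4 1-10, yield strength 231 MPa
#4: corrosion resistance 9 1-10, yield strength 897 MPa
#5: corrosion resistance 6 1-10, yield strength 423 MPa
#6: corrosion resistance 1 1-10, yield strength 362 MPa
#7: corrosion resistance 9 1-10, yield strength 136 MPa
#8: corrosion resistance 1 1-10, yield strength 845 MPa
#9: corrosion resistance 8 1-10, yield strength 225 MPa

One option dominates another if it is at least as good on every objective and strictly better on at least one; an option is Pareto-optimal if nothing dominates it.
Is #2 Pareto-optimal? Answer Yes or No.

#4 vs #2: corrosion resistance 9≥7, yield strength 897≥591 — #4 is at least as good on every objective and strictly better on at least one, so #4 dominates #2.

No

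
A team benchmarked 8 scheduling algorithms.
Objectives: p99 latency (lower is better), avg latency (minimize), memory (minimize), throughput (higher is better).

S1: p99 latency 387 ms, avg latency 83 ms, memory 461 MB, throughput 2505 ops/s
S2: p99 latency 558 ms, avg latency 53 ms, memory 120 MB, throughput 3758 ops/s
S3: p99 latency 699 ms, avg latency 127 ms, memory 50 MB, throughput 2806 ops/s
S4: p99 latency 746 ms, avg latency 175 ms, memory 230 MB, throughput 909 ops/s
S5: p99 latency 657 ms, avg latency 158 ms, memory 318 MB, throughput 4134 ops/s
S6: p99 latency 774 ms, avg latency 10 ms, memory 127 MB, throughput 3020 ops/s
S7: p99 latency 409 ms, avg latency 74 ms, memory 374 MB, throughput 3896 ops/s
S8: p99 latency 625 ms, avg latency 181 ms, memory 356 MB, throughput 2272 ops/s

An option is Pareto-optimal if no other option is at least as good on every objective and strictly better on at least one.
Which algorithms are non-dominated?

S1, S2, S3, S5, S6, S7

S1: not dominated (best p99 latency).
S2: not dominated.
S3: not dominated (best memory).
S4: dominated by S2 (p99 latency 558≤746, avg latency 53≤175, memory 120≤230, throughput 3758≥909).
S5: not dominated (best throughput).
S6: not dominated (best avg latency).
S7: not dominated.
S8: dominated by S2 (p99 latency 558≤625, avg latency 53≤181, memory 120≤356, throughput 3758≥2272).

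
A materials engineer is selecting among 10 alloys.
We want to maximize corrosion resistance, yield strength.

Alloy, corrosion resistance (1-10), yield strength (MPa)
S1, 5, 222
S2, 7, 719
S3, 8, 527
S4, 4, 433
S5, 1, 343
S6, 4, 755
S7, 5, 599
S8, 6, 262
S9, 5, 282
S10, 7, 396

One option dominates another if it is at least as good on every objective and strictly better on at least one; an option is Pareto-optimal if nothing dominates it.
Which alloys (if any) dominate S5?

S2: corrosion resistance 7≥1, yield strength 719≥343 — dominates S5.
S3: corrosion resistance 8≥1, yield strength 527≥343 — dominates S5.
S4: corrosion resistance 4≥1, yield strength 433≥343 — dominates S5.
S6: corrosion resistance 4≥1, yield strength 755≥343 — dominates S5.
S7: corrosion resistance 5≥1, yield strength 599≥343 — dominates S5.
S10: corrosion resistance 7≥1, yield strength 396≥343 — dominates S5.
Others (S1, S8, S9) are each worse than S5 on at least one objective.

S2, S3, S4, S6, S7, S10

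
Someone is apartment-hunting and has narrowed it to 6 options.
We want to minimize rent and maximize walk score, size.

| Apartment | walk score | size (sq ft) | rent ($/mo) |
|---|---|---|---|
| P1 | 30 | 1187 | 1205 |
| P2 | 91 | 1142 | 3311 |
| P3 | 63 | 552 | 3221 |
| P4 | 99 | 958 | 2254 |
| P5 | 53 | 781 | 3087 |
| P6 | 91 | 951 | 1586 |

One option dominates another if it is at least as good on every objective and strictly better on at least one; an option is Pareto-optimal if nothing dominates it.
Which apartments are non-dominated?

P1, P2, P4, P6

P1: not dominated (best size).
P2: not dominated.
P3: dominated by P4 (walk score 99≥63, size 958≥552, rent 2254≤3221).
P4: not dominated (best walk score).
P5: dominated by P4 (walk score 99≥53, size 958≥781, rent 2254≤3087).
P6: not dominated.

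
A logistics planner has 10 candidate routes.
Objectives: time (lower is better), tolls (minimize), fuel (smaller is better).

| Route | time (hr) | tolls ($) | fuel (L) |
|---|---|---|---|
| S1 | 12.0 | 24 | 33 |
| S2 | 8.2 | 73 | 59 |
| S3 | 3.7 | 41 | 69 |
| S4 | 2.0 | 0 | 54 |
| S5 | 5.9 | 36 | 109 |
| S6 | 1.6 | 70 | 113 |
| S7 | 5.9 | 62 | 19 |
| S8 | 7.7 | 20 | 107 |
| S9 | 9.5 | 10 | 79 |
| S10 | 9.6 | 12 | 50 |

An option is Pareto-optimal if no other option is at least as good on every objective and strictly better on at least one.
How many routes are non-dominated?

S1: not dominated.
S2: dominated by S4 (time 2.0≤8.2, tolls 0≤73, fuel 54≤59).
S3: dominated by S4 (time 2.0≤3.7, tolls 0≤41, fuel 54≤69).
S4: not dominated (best tolls).
S5: dominated by S4 (time 2.0≤5.9, tolls 0≤36, fuel 54≤109).
S6: not dominated (best time).
S7: not dominated (best fuel).
S8: dominated by S4 (time 2.0≤7.7, tolls 0≤20, fuel 54≤107).
S9: dominated by S4 (time 2.0≤9.5, tolls 0≤10, fuel 54≤79).
S10: not dominated.
Pareto-optimal: S1, S4, S6, S7, S10 → 5.

5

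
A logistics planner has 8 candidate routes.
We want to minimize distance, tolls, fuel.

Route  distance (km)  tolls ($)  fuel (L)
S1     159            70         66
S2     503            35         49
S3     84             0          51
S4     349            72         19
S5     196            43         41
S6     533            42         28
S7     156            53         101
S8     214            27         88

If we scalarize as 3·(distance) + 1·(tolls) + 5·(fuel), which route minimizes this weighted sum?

S1: 3·159 + 1·70 + 5·66 = 877
S2: 3·503 + 1·35 + 5·49 = 1789
S3: 3·84 + 1·0 + 5·51 = 507
S4: 3·349 + 1·72 + 5·19 = 1214
S5: 3·196 + 1·43 + 5·41 = 836
S6: 3·533 + 1·42 + 5·28 = 1781
S7: 3·156 + 1·53 + 5·101 = 1026
S8: 3·214 + 1·27 + 5·88 = 1109
Lowest: S3 at 507.

S3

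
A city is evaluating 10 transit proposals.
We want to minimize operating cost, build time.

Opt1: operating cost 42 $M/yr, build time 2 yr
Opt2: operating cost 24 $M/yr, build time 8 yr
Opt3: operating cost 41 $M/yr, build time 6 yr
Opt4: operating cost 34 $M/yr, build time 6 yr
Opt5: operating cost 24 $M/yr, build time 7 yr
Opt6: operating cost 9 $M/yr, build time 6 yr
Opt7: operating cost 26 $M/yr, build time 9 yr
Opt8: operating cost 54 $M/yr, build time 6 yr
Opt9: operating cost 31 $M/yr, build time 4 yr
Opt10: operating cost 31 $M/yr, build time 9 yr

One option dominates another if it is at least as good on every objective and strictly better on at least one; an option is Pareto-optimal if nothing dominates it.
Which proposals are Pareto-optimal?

Opt1, Opt6, Opt9

Opt1: not dominated (best build time).
Opt2: dominated by Opt5 (operating cost 24≤24, build time 7≤8).
Opt3: dominated by Opt4 (operating cost 34≤41, build time 6≤6).
Opt4: dominated by Opt6 (operating cost 9≤34, build time 6≤6).
Opt5: dominated by Opt6 (operating cost 9≤24, build time 6≤7).
Opt6: not dominated (best operating cost).
Opt7: dominated by Opt2 (operating cost 24≤26, build time 8≤9).
Opt8: dominated by Opt1 (operating cost 42≤54, build time 2≤6).
Opt9: not dominated.
Opt10: dominated by Opt2 (operating cost 24≤31, build time 8≤9).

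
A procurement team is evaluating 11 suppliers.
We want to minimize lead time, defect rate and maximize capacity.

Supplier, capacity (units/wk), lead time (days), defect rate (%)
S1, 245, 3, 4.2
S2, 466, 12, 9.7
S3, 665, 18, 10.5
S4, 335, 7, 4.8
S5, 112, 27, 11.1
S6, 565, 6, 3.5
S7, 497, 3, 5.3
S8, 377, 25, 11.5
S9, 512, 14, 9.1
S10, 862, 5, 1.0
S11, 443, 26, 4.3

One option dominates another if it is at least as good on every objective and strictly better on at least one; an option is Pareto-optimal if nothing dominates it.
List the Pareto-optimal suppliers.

S1: not dominated.
S2: dominated by S6 (capacity 565≥466, lead time 6≤12, defect rate 3.5≤9.7).
S3: dominated by S10 (capacity 862≥665, lead time 5≤18, defect rate 1.0≤10.5).
S4: dominated by S6 (capacity 565≥335, lead time 6≤7, defect rate 3.5≤4.8).
S5: dominated by S1 (capacity 245≥112, lead time 3≤27, defect rate 4.2≤11.1).
S6: dominated by S10 (capacity 862≥565, lead time 5≤6, defect rate 1.0≤3.5).
S7: not dominated.
S8: dominated by S2 (capacity 466≥377, lead time 12≤25, defect rate 9.7≤11.5).
S9: dominated by S6 (capacity 565≥512, lead time 6≤14, defect rate 3.5≤9.1).
S10: not dominated (best capacity).
S11: dominated by S6 (capacity 565≥443, lead time 6≤26, defect rate 3.5≤4.3).

S1, S7, S10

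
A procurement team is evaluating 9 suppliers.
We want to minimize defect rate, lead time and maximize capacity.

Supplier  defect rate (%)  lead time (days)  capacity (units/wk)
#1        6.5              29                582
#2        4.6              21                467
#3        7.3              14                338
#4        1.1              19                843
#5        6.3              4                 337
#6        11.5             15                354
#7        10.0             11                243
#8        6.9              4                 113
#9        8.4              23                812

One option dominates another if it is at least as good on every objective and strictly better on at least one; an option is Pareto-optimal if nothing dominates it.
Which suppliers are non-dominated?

#1: dominated by #4 (defect rate 1.1≤6.5, lead time 19≤29, capacity 843≥582).
#2: dominated by #4 (defect rate 1.1≤4.6, lead time 19≤21, capacity 843≥467).
#3: not dominated.
#4: not dominated (best defect rate).
#5: not dominated.
#6: not dominated.
#7: dominated by #5 (defect rate 6.3≤10.0, lead time 4≤11, capacity 337≥243).
#8: dominated by #5 (defect rate 6.3≤6.9, lead time 4≤4, capacity 337≥113).
#9: dominated by #4 (defect rate 1.1≤8.4, lead time 19≤23, capacity 843≥812).

#3, #4, #5, #6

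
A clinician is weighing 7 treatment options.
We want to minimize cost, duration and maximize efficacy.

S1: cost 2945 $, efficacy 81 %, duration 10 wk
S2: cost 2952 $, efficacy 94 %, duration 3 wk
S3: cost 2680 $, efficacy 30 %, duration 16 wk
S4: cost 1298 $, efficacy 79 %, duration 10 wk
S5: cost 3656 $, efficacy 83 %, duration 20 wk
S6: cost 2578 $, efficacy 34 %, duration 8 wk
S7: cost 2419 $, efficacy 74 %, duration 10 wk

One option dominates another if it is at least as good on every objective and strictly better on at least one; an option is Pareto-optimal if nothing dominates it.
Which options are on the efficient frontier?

S1, S2, S4, S6

S1: not dominated.
S2: not dominated (best efficacy).
S3: dominated by S4 (cost 1298≤2680, efficacy 79≥30, duration 10≤16).
S4: not dominated (best cost).
S5: dominated by S2 (cost 2952≤3656, efficacy 94≥83, duration 3≤20).
S6: not dominated.
S7: dominated by S4 (cost 1298≤2419, efficacy 79≥74, duration 10≤10).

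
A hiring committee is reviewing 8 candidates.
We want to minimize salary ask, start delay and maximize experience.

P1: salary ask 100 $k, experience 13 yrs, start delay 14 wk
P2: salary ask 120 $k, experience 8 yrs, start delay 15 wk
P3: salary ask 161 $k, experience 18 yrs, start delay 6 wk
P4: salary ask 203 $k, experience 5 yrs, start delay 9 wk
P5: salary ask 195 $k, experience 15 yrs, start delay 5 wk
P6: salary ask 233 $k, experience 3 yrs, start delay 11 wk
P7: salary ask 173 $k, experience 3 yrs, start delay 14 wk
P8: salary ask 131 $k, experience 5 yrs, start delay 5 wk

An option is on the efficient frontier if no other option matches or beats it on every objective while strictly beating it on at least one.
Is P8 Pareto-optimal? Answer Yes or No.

P1: worse on start delay (14 vs 5).
P2: worse on start delay (15 vs 5).
P3: worse on salary ask (161 vs 131).
P4: worse on salary ask (203 vs 131).
P5: worse on salary ask (195 vs 131).
P6: worse on salary ask (233 vs 131).
P7: worse on salary ask (173 vs 131).
No option is at least as good as P8 on every objective and strictly better on one.

Yes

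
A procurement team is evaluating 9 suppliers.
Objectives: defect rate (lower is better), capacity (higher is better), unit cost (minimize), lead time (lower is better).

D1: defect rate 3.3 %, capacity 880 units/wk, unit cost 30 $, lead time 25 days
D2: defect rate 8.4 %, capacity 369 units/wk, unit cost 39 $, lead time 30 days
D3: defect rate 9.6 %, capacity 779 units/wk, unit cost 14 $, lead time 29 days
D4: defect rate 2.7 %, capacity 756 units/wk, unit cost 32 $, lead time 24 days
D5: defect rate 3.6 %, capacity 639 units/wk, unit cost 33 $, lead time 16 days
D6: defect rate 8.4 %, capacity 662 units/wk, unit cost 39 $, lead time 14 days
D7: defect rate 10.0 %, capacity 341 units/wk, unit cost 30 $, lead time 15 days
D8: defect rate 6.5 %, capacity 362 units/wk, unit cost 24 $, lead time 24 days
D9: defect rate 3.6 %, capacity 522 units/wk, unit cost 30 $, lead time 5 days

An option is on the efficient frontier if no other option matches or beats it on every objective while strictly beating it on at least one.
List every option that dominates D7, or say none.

D9: defect rate 3.6≤10.0, capacity 522≥341, unit cost 30≤30, lead time 5≤15 — dominates D7.
Others (D1, D2, D3, D4, D5, D6, D8) are each worse than D7 on at least one objective.

D9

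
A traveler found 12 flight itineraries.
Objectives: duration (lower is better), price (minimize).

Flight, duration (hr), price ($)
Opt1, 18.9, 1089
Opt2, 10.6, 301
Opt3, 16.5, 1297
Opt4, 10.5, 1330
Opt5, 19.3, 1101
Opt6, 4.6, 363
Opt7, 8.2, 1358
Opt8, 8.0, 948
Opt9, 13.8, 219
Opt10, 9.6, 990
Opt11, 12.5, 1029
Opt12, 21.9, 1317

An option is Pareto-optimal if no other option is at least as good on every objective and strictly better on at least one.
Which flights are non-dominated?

Opt1: dominated by Opt2 (duration 10.6≤18.9, price 301≤1089).
Opt2: not dominated.
Opt3: dominated by Opt2 (duration 10.6≤16.5, price 301≤1297).
Opt4: dominated by Opt6 (duration 4.6≤10.5, price 363≤1330).
Opt5: dominated by Opt1 (duration 18.9≤19.3, price 1089≤1101).
Opt6: not dominated (best duration).
Opt7: dominated by Opt6 (duration 4.6≤8.2, price 363≤1358).
Opt8: dominated by Opt6 (duration 4.6≤8.0, price 363≤948).
Opt9: not dominated (best price).
Opt10: dominated by Opt6 (duration 4.6≤9.6, price 363≤990).
Opt11: dominated by Opt2 (duration 10.6≤12.5, price 301≤1029).
Opt12: dominated by Opt1 (duration 18.9≤21.9, price 1089≤1317).

Opt2, Opt6, Opt9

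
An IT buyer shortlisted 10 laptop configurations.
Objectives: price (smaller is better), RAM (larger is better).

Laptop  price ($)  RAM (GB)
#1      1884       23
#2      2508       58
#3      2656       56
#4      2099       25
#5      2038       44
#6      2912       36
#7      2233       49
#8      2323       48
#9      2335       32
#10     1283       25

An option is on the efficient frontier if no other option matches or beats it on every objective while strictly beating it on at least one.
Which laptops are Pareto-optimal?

#1: dominated by #10 (price 1283≤1884, RAM 25≥23).
#2: not dominated (best RAM).
#3: dominated by #2 (price 2508≤2656, RAM 58≥56).
#4: dominated by #5 (price 2038≤2099, RAM 44≥25).
#5: not dominated.
#6: dominated by #2 (price 2508≤2912, RAM 58≥36).
#7: not dominated.
#8: dominated by #7 (price 2233≤2323, RAM 49≥48).
#9: dominated by #5 (price 2038≤2335, RAM 44≥32).
#10: not dominated (best price).

#2, #5, #7, #10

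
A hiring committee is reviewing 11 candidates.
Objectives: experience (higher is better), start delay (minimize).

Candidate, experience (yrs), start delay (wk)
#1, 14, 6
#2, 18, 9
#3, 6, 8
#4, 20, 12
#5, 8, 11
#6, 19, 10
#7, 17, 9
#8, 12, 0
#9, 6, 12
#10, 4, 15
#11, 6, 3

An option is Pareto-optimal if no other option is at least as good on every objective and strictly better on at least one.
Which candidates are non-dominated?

#1: not dominated.
#2: not dominated.
#3: dominated by #1 (experience 14≥6, start delay 6≤8).
#4: not dominated (best experience).
#5: dominated by #1 (experience 14≥8, start delay 6≤11).
#6: not dominated.
#7: dominated by #2 (experience 18≥17, start delay 9≤9).
#8: not dominated (best start delay).
#9: dominated by #1 (experience 14≥6, start delay 6≤12).
#10: dominated by #1 (experience 14≥4, start delay 6≤15).
#11: dominated by #8 (experience 12≥6, start delay 0≤3).

#1, #2, #4, #6, #8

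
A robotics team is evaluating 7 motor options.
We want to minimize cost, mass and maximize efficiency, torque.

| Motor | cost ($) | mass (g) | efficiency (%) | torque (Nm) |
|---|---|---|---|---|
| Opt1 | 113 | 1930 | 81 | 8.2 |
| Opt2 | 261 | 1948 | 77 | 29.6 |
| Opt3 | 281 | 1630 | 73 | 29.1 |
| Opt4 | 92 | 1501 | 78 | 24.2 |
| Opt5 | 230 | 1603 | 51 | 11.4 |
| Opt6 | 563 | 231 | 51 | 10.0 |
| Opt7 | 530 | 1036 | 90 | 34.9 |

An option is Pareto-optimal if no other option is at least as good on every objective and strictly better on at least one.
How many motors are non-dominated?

6

Opt1: not dominated.
Opt2: not dominated.
Opt3: not dominated.
Opt4: not dominated (best cost).
Opt5: dominated by Opt4 (cost 92≤230, mass 1501≤1603, efficiency 78≥51, torque 24.2≥11.4).
Opt6: not dominated (best mass).
Opt7: not dominated (best efficiency).
Pareto-optimal: Opt1, Opt2, Opt3, Opt4, Opt6, Opt7 → 6.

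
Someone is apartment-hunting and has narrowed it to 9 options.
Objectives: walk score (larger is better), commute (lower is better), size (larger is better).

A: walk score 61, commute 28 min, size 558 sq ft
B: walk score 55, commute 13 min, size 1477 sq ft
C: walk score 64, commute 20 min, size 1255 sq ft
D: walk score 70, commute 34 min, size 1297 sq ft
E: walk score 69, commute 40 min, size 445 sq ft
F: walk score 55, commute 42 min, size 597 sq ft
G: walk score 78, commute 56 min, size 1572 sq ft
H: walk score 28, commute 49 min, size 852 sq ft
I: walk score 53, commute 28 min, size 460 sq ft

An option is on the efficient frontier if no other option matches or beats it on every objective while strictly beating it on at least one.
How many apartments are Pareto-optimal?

4

A: dominated by C (walk score 64≥61, commute 20≤28, size 1255≥558).
B: not dominated (best commute).
C: not dominated.
D: not dominated.
E: dominated by D (walk score 70≥69, commute 34≤40, size 1297≥445).
F: dominated by B (walk score 55≥55, commute 13≤42, size 1477≥597).
G: not dominated (best walk score).
H: dominated by B (walk score 55≥28, commute 13≤49, size 1477≥852).
I: dominated by A (walk score 61≥53, commute 28≤28, size 558≥460).
Pareto-optimal: B, C, D, G → 4.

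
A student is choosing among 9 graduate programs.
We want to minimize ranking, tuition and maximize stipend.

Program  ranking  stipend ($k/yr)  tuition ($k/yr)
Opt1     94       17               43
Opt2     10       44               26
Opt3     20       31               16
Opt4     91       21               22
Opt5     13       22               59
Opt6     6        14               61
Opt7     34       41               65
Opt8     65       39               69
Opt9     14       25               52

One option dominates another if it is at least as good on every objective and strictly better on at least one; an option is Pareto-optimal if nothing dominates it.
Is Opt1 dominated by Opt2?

Opt2 vs Opt1: ranking 10≤94, stipend 44≥17, tuition 26≤43 — Opt2 is at least as good on every objective with at least one strict improvement.

Yes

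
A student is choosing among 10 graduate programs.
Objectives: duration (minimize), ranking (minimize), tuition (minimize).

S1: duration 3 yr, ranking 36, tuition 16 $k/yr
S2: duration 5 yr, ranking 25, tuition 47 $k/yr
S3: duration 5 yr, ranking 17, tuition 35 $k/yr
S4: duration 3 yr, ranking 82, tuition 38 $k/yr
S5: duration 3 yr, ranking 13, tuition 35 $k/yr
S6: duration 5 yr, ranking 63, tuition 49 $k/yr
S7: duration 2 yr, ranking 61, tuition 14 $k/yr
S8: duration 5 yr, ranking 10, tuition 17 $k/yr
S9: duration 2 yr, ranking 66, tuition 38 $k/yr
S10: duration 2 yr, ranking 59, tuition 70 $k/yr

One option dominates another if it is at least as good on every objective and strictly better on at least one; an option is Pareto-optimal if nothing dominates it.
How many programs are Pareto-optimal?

5

S1: not dominated.
S2: dominated by S3 (duration 5≤5, ranking 17≤25, tuition 35≤47).
S3: dominated by S5 (duration 3≤5, ranking 13≤17, tuition 35≤35).
S4: dominated by S1 (duration 3≤3, ranking 36≤82, tuition 16≤38).
S5: not dominated.
S6: dominated by S1 (duration 3≤5, ranking 36≤63, tuition 16≤49).
S7: not dominated (best tuition).
S8: not dominated (best ranking).
S9: dominated by S7 (duration 2≤2, ranking 61≤66, tuition 14≤38).
S10: not dominated.
Pareto-optimal: S1, S5, S7, S8, S10 → 5.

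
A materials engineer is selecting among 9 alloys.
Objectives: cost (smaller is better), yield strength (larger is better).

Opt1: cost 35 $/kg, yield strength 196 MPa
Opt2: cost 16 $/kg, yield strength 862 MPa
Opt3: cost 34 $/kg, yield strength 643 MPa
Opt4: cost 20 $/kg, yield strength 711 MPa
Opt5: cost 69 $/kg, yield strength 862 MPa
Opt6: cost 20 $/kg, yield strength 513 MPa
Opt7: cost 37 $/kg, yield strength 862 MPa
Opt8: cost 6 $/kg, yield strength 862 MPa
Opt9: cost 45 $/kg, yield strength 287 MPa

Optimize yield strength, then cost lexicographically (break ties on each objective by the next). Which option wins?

Opt8

First maximize yield strength: best is 862, kept {Opt2, Opt5, Opt7, Opt8}.
Then minimize cost: best is 6, kept {Opt8}.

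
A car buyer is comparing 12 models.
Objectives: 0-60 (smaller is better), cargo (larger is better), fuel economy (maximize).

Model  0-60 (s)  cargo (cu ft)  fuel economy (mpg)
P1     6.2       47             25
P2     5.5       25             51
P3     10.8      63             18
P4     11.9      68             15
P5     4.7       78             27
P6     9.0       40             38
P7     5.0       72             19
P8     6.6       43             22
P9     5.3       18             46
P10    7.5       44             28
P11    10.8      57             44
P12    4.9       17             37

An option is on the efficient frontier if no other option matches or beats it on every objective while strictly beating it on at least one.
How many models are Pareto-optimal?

7

P1: dominated by P5 (0-60 4.7≤6.2, cargo 78≥47, fuel economy 27≥25).
P2: not dominated (best fuel economy).
P3: dominated by P5 (0-60 4.7≤10.8, cargo 78≥63, fuel economy 27≥18).
P4: dominated by P5 (0-60 4.7≤11.9, cargo 78≥68, fuel economy 27≥15).
P5: not dominated (best 0-60).
P6: not dominated.
P7: dominated by P5 (0-60 4.7≤5.0, cargo 78≥72, fuel economy 27≥19).
P8: dominated by P1 (0-60 6.2≤6.6, cargo 47≥43, fuel economy 25≥22).
P9: not dominated.
P10: not dominated.
P11: not dominated.
P12: not dominated.
Pareto-optimal: P2, P5, P6, P9, P10, P11, P12 → 7.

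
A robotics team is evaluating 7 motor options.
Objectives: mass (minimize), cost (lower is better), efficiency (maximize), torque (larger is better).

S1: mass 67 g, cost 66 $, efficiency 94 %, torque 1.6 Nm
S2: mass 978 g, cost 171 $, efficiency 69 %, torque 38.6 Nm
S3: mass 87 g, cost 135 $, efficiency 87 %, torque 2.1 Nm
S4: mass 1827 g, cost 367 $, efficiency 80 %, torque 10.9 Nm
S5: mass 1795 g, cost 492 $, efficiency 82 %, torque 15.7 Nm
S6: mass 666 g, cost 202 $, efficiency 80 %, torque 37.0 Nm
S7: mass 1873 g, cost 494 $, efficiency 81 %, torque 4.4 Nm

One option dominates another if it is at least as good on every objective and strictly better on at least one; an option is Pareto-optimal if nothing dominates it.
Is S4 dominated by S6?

Yes

S6 vs S4: mass 666≤1827, cost 202≤367, efficiency 80≥80, torque 37.0≥10.9 — S6 is at least as good on every objective with at least one strict improvement.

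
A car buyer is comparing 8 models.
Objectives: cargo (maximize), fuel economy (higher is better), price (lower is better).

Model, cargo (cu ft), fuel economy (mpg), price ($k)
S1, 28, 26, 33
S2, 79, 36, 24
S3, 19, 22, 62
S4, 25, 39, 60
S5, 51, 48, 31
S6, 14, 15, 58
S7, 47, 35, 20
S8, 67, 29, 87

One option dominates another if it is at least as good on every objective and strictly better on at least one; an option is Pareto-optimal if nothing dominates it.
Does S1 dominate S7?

No

S1 vs S7: S1 is worse on cargo (28 vs 47), so it does not dominate S7.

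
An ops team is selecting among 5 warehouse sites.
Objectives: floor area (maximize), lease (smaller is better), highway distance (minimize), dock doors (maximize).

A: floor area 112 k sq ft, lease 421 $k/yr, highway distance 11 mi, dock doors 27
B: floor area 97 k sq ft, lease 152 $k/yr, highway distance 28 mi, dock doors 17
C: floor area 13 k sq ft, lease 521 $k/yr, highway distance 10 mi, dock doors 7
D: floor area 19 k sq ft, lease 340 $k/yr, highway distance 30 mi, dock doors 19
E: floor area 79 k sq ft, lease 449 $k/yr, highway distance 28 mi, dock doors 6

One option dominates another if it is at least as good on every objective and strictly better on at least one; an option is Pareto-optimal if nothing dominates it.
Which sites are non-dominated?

A: not dominated (best floor area).
B: not dominated (best lease).
C: not dominated (best highway distance).
D: not dominated.
E: dominated by A (floor area 112≥79, lease 421≤449, highway distance 11≤28, dock doors 27≥6).

A, B, C, D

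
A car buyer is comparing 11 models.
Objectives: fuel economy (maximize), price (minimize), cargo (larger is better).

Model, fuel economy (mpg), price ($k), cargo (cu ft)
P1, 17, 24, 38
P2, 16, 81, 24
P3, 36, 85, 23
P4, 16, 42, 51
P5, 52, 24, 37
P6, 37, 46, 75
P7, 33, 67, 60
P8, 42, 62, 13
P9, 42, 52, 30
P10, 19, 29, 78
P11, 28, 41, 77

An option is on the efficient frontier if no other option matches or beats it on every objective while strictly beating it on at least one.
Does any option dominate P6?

P1: worse on fuel economy (17 vs 37).
P2: worse on fuel economy (16 vs 37).
P3: worse on fuel economy (36 vs 37).
P4: worse on fuel economy (16 vs 37).
P5: worse on cargo (37 vs 75).
P7: worse on fuel economy (33 vs 37).
P8: worse on price (62 vs 46).
P9: worse on price (52 vs 46).
P10: worse on fuel economy (19 vs 37).
P11: worse on fuel economy (28 vs 37).
No option is at least as good as P6 on every objective and strictly better on one.

No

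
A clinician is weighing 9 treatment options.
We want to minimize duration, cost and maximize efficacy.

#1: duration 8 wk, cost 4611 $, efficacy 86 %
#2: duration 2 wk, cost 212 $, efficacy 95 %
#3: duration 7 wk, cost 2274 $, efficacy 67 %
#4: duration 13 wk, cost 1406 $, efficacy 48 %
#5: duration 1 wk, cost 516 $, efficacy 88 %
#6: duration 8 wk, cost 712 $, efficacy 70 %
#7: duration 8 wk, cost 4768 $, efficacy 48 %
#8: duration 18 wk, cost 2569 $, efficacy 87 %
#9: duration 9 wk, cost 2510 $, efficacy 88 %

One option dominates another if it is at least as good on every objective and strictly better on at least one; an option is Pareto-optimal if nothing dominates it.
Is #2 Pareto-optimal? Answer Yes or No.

Yes

#1: worse on duration (8 vs 2).
#3: worse on duration (7 vs 2).
#4: worse on duration (13 vs 2).
#5: worse on cost (516 vs 212).
#6: worse on duration (8 vs 2).
#7: worse on duration (8 vs 2).
#8: worse on duration (18 vs 2).
#9: worse on duration (9 vs 2).
No option is at least as good as #2 on every objective and strictly better on one.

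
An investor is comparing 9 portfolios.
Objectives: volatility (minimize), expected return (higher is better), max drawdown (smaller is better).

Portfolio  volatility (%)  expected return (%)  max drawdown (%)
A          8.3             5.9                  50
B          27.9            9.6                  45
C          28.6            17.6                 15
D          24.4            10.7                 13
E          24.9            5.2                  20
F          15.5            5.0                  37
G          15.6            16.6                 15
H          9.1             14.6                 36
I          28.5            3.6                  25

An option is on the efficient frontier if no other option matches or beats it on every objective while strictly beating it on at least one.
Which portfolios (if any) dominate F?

H

H: volatility 9.1≤15.5, expected return 14.6≥5.0, max drawdown 36≤37 — dominates F.
Others (A, B, C, D, E, G, I) are each worse than F on at least one objective.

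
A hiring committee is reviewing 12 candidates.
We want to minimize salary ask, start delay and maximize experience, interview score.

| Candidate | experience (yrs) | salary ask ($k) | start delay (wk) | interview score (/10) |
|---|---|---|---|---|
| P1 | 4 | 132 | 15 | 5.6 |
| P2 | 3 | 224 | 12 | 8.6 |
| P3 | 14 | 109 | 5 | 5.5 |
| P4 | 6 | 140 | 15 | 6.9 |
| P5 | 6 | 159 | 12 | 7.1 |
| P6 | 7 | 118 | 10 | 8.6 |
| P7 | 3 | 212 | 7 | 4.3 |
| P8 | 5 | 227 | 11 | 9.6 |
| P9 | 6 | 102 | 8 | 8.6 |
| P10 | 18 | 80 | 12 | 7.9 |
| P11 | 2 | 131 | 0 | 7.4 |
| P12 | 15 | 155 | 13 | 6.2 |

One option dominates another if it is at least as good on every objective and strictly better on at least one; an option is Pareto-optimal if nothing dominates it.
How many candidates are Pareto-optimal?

6

P1: dominated by P6 (experience 7≥4, salary ask 118≤132, start delay 10≤15, interview score 8.6≥5.6).
P2: dominated by P6 (experience 7≥3, salary ask 118≤224, start delay 10≤12, interview score 8.6≥8.6).
P3: not dominated.
P4: dominated by P6 (experience 7≥6, salary ask 118≤140, start delay 10≤15, interview score 8.6≥6.9).
P5: dominated by P6 (experience 7≥6, salary ask 118≤159, start delay 10≤12, interview score 8.6≥7.1).
P6: not dominated.
P7: dominated by P3 (experience 14≥3, salary ask 109≤212, start delay 5≤7, interview score 5.5≥4.3).
P8: not dominated (best interview score).
P9: not dominated.
P10: not dominated (best experience).
P11: not dominated (best start delay).
P12: dominated by P10 (experience 18≥15, salary ask 80≤155, start delay 12≤13, interview score 7.9≥6.2).
Pareto-optimal: P3, P6, P8, P9, P10, P11 → 6.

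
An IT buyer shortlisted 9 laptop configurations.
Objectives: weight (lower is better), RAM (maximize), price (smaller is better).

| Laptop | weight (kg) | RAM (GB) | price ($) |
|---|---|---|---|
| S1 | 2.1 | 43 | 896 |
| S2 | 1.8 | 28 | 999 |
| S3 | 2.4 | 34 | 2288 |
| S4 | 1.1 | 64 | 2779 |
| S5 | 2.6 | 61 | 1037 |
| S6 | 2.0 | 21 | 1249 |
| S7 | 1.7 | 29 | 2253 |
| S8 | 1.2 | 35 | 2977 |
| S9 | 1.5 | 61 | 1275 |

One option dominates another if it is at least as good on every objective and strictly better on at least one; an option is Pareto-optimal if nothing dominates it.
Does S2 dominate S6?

Yes

S2 vs S6: weight 1.8≤2.0, RAM 28≥21, price 999≤1249 — S2 is at least as good on every objective with at least one strict improvement.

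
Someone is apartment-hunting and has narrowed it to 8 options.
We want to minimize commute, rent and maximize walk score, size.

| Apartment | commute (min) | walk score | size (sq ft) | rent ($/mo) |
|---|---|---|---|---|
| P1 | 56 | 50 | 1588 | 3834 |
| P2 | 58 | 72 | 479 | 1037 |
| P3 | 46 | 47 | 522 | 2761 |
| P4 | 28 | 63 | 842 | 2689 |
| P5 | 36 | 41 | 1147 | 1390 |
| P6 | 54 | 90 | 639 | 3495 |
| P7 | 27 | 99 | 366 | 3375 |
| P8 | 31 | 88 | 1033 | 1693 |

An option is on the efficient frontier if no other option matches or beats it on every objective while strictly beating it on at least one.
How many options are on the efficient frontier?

P1: not dominated (best size).
P2: not dominated (best rent).
P3: dominated by P4 (commute 28≤46, walk score 63≥47, size 842≥522, rent 2689≤2761).
P4: not dominated.
P5: not dominated.
P6: not dominated.
P7: not dominated (best commute).
P8: not dominated.
Pareto-optimal: P1, P2, P4, P5, P6, P7, P8 → 7.

7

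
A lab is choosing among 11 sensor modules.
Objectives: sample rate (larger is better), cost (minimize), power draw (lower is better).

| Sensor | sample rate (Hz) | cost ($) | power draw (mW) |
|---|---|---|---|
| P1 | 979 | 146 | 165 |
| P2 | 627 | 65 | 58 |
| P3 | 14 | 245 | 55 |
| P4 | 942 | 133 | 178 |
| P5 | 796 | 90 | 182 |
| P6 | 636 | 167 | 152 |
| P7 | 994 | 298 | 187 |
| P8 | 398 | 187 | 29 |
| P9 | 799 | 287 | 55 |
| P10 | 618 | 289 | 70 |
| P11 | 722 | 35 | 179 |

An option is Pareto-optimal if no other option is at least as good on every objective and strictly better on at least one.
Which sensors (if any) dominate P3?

P8: sample rate 398≥14, cost 187≤245, power draw 29≤55 — dominates P3.
Others (P1, P2, P4, P5, P6, P7, P9, P10, P11) are each worse than P3 on at least one objective.

P8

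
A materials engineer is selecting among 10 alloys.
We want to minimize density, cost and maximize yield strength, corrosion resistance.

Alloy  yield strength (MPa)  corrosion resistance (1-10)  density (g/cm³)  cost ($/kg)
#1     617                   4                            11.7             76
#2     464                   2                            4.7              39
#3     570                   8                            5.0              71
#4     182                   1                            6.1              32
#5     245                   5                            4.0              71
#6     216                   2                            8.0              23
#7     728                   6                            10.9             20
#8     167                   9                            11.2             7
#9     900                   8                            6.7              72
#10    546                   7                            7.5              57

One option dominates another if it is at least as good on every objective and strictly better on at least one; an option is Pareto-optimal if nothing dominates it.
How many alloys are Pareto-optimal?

9

#1: dominated by #7 (yield strength 728≥617, corrosion resistance 6≥4, density 10.9≤11.7, cost 20≤76).
#2: not dominated.
#3: not dominated.
#4: not dominated.
#5: not dominated (best density).
#6: not dominated.
#7: not dominated.
#8: not dominated (best corrosion resistance).
#9: not dominated (best yield strength).
#10: not dominated.
Pareto-optimal: #2, #3, #4, #5, #6, #7, #8, #9, #10 → 9.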